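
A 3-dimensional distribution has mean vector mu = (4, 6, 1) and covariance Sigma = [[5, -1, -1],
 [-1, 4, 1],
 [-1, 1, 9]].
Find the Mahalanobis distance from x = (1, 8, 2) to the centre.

Step 1 — centre the observation: (x - mu) = (-3, 2, 1).

Step 2 — invert Sigma (cofactor / det for 3×3, or solve directly):
  Sigma^{-1} = [[0.2134, 0.0488, 0.0183],
 [0.0488, 0.2683, -0.0244],
 [0.0183, -0.0244, 0.1159]].

Step 3 — form the quadratic (x - mu)^T · Sigma^{-1} · (x - mu):
  Sigma^{-1} · (x - mu) = (-0.5244, 0.3659, 0.0122).
  (x - mu)^T · [Sigma^{-1} · (x - mu)] = (-3)·(-0.5244) + (2)·(0.3659) + (1)·(0.0122) = 2.3171.

Step 4 — take square root: d = √(2.3171) ≈ 1.5222.

d(x, mu) = √(2.3171) ≈ 1.5222


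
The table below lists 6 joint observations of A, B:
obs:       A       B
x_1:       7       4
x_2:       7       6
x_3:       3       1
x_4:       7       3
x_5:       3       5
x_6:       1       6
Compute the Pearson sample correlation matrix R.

Step 1 — column means:
  mean(A) = (7 + 7 + 3 + 7 + 3 + 1) / 6 = 28/6 = 4.6667
  mean(B) = (4 + 6 + 1 + 3 + 5 + 6) / 6 = 25/6 = 4.1667

Step 2 — sample variances and covariances s[i,j] = (1/(n-1)) · Σ_k (x_{k,i} - mean_i) · (x_{k,j} - mean_j), with n-1 = 5:
  s[A,A] = ((2.3333)·(2.3333) + (2.3333)·(2.3333) + (-1.6667)·(-1.6667) + (2.3333)·(2.3333) + (-1.6667)·(-1.6667) + (-3.6667)·(-3.6667)) / 5 = 35.3333/5 = 7.0667
  s[A,B] = ((2.3333)·(-0.1667) + (2.3333)·(1.8333) + (-1.6667)·(-3.1667) + (2.3333)·(-1.1667) + (-1.6667)·(0.8333) + (-3.6667)·(1.8333)) / 5 = -1.6667/5 = -0.3333
  s[B,B] = ((-0.1667)·(-0.1667) + (1.8333)·(1.8333) + (-3.1667)·(-3.1667) + (-1.1667)·(-1.1667) + (0.8333)·(0.8333) + (1.8333)·(1.8333)) / 5 = 18.8333/5 = 3.7667
  Sample standard deviations s_i = √(s[i,i]):
  s(A) = √(7.0667) = 2.6583
  s(B) = √(3.7667) = 1.9408

Step 3 — r_{ij} = s_{ij} / (s_i · s_j):
  r[A,A] = 1 (diagonal).
  r[A,B] = -0.3333 / (2.6583 · 1.9408) = -0.3333 / 5.1592 = -0.0646
  r[B,B] = 1 (diagonal).

R is symmetric with unit diagonal. Assembling:

R = [[1, -0.0646],
 [-0.0646, 1]]


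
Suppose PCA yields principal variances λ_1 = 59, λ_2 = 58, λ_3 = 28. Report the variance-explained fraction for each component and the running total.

Step 1 — total variance = trace(Sigma) = Σ λ_i = 59 + 58 + 28 = 145.

Step 2 — fraction explained by component i = λ_i / Σ λ:
  PC1: 59/145 = 0.4069
  PC2: 58/145 = 0.4
  PC3: 28/145 = 0.1931

Step 3 — cumulative fraction after k components = (λ_1 + ... + λ_k) / Σ λ:
  k = 1: 59/145 = 0.4069
  k = 2: (59 + 58)/145 = 117/145 = 0.8069
  k = 3: (59 + 58 + 28)/145 = 145/145 = 1

Summary (fraction, with percent):

explained: PC1 0.4069 (40.69%), PC2 0.4 (40%), PC3 0.1931 (19.31%);  cumulative: 0.4069, 0.8069, 1


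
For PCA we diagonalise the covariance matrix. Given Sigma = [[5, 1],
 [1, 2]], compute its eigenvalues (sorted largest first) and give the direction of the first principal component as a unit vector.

Step 1 — characteristic polynomial of 2×2 Sigma:
  det(Sigma - λI) = λ² - trace · λ + det = 0.
  trace = 5 + 2 = 7, det = 5·2 - (1)² = 9.
Step 2 — discriminant:
  Δ = trace² - 4·det = 49 - 36 = 13.
Step 3 — eigenvalues:
  λ = (trace ± √Δ)/2 = (7 ± 3.6056)/2,
  λ_1 = 5.3028,  λ_2 = 1.6972.

Step 4 — unit eigenvector for λ_1: solve (Sigma - λ_1 I)v = 0. First row:
  (5 - 5.3028)·v_x + (1)·v_y = 0, i.e. (-0.3028)·v_x + (1)·v_y = 0,
  so v ∝ (b, λ_1 - a) = (1, 0.3028) = u.
  ||u|| = √((1)² + (0.3028)²) = √(1.0917) ≈ 1.0448,
  v_1 = u/||u|| ≈ (0.9571, 0.2898) (||v_1|| = 1).

λ_1 = 5.3028,  λ_2 = 1.6972;  v_1 ≈ (0.9571, 0.2898)


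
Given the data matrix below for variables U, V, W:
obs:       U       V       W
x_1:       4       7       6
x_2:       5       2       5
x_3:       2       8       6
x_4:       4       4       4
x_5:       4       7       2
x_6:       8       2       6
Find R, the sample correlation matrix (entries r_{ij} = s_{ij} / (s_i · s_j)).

Step 1 — column means:
  mean(U) = (4 + 5 + 2 + 4 + 4 + 8) / 6 = 27/6 = 4.5
  mean(V) = (7 + 2 + 8 + 4 + 7 + 2) / 6 = 30/6 = 5
  mean(W) = (6 + 5 + 6 + 4 + 2 + 6) / 6 = 29/6 = 4.8333

Step 2 — sample variances and covariances s[i,j] = (1/(n-1)) · Σ_k (x_{k,i} - mean_i) · (x_{k,j} - mean_j), with n-1 = 5:
  s[U,U] = ((-0.5)·(-0.5) + (0.5)·(0.5) + (-2.5)·(-2.5) + (-0.5)·(-0.5) + (-0.5)·(-0.5) + (3.5)·(3.5)) / 5 = 19.5/5 = 3.9
  s[U,V] = ((-0.5)·(2) + (0.5)·(-3) + (-2.5)·(3) + (-0.5)·(-1) + (-0.5)·(2) + (3.5)·(-3)) / 5 = -21/5 = -4.2
  s[U,W] = ((-0.5)·(1.1667) + (0.5)·(0.1667) + (-2.5)·(1.1667) + (-0.5)·(-0.8333) + (-0.5)·(-2.8333) + (3.5)·(1.1667)) / 5 = 2.5/5 = 0.5
  s[V,V] = ((2)·(2) + (-3)·(-3) + (3)·(3) + (-1)·(-1) + (2)·(2) + (-3)·(-3)) / 5 = 36/5 = 7.2
  s[V,W] = ((2)·(1.1667) + (-3)·(0.1667) + (3)·(1.1667) + (-1)·(-0.8333) + (2)·(-2.8333) + (-3)·(1.1667)) / 5 = -3/5 = -0.6
  s[W,W] = ((1.1667)·(1.1667) + (0.1667)·(0.1667) + (1.1667)·(1.1667) + (-0.8333)·(-0.8333) + (-2.8333)·(-2.8333) + (1.1667)·(1.1667)) / 5 = 12.8333/5 = 2.5667
  Sample standard deviations s_i = √(s[i,i]):
  s(U) = √(3.9) = 1.9748
  s(V) = √(7.2) = 2.6833
  s(W) = √(2.5667) = 1.6021

Step 3 — r_{ij} = s_{ij} / (s_i · s_j):
  r[U,U] = 1 (diagonal).
  r[U,V] = -4.2 / (1.9748 · 2.6833) = -4.2 / 5.2991 = -0.7926
  r[U,W] = 0.5 / (1.9748 · 1.6021) = 0.5 / 3.1639 = 0.158
  r[V,V] = 1 (diagonal).
  r[V,W] = -0.6 / (2.6833 · 1.6021) = -0.6 / 4.2988 = -0.1396
  r[W,W] = 1 (diagonal).

R is symmetric with unit diagonal. Assembling:

R = [[1, -0.7926, 0.158],
 [-0.7926, 1, -0.1396],
 [0.158, -0.1396, 1]]


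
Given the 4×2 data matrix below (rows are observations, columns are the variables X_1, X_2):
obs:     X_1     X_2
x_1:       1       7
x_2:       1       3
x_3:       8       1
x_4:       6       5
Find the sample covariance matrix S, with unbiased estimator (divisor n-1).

Step 1 — column means:
  mean(X_1) = (1 + 1 + 8 + 6) / 4 = 16/4 = 4
  mean(X_2) = (7 + 3 + 1 + 5) / 4 = 16/4 = 4

Step 2 — sample covariance S[i,j] = (1/(n-1)) · Σ_k (x_{k,i} - mean_i) · (x_{k,j} - mean_j), with n-1 = 3.
  S[X_1,X_1] = ((-3)·(-3) + (-3)·(-3) + (4)·(4) + (2)·(2)) / 3 = 38/3 = 12.6667
  S[X_1,X_2] = ((-3)·(3) + (-3)·(-1) + (4)·(-3) + (2)·(1)) / 3 = -16/3 = -5.3333
  S[X_2,X_2] = ((3)·(3) + (-1)·(-1) + (-3)·(-3) + (1)·(1)) / 3 = 20/3 = 6.6667

S is symmetric (S[j,i] = S[i,j]). Assembling:

S = [[12.6667, -5.3333],
 [-5.3333, 6.6667]]


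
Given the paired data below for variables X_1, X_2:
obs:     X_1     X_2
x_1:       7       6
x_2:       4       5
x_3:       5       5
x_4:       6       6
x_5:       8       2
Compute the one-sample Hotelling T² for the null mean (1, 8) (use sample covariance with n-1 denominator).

Step 1 — sample mean vector:
  mean(X_1) = (7 + 4 + 5 + 6 + 8) / 5 = 30/5 = 6
  mean(X_2) = (6 + 5 + 5 + 6 + 2) / 5 = 24/5 = 4.8
  x̄ = (6, 4.8),  deviation x̄ - mu_0 = (6, 4.8) - (1, 8) = (5, -3.2).

Step 2 — sample covariance matrix, S[i,j] = (1/(n-1)) · Σ_k (x_{k,i} - mean_i) · (x_{k,j} - mean_j), divisor n-1 = 4:
  S[X_1,X_1] = ((1)·(1) + (-2)·(-2) + (-1)·(-1) + (0)·(0) + (2)·(2)) / 4 = 10/4 = 2.5
  S[X_1,X_2] = ((1)·(1.2) + (-2)·(0.2) + (-1)·(0.2) + (0)·(1.2) + (2)·(-2.8)) / 4 = -5/4 = -1.25
  S[X_2,X_2] = ((1.2)·(1.2) + (0.2)·(0.2) + (0.2)·(0.2) + (1.2)·(1.2) + (-2.8)·(-2.8)) / 4 = 10.8/4 = 2.7
  S = [[2.5, -1.25],
 [-1.25, 2.7]].

Step 3 — invert S. det(S) = 2.5·2.7 - (-1.25)² = 5.1875.
  S^{-1} = (1/det) · [[d, -b], [-b, a]] = [[0.5205, 0.241],
 [0.241, 0.4819]].

Step 4 — quadratic form (x̄ - mu_0)^T · S^{-1} · (x̄ - mu_0):
  S^{-1} · (x̄ - mu_0) = (1.8313, -0.3373),
  (x̄ - mu_0)^T · [...] = (5)·(1.8313) + (-3.2)·(-0.3373) = 10.2361.

Step 5 — scale by n: T² = 5 · 10.2361 = 51.1807.

T² ≈ 51.1807


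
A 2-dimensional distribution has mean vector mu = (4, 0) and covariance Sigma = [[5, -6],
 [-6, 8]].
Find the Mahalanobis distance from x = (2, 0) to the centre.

Step 1 — centre the observation: (x - mu) = (-2, 0).

Step 2 — invert Sigma. det(Sigma) = 5·8 - (-6)² = 4.
  Sigma^{-1} = (1/det) · [[d, -b], [-b, a]] = [[2, 1.5],
 [1.5, 1.25]].

Step 3 — form the quadratic (x - mu)^T · Sigma^{-1} · (x - mu):
  Sigma^{-1} · (x - mu) = (-4, -3).
  (x - mu)^T · [Sigma^{-1} · (x - mu)] = (-2)·(-4) + (0)·(-3) = 8.

Step 4 — take square root: d = √(8) ≈ 2.8284.

d(x, mu) = √(8) ≈ 2.8284


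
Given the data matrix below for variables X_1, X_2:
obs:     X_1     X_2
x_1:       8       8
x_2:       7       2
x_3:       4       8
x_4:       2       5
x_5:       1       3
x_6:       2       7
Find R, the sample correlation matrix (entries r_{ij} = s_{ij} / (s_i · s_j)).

Step 1 — column means:
  mean(X_1) = (8 + 7 + 4 + 2 + 1 + 2) / 6 = 24/6 = 4
  mean(X_2) = (8 + 2 + 8 + 5 + 3 + 7) / 6 = 33/6 = 5.5

Step 2 — sample variances and covariances s[i,j] = (1/(n-1)) · Σ_k (x_{k,i} - mean_i) · (x_{k,j} - mean_j), with n-1 = 5:
  s[X_1,X_1] = ((4)·(4) + (3)·(3) + (0)·(0) + (-2)·(-2) + (-3)·(-3) + (-2)·(-2)) / 5 = 42/5 = 8.4
  s[X_1,X_2] = ((4)·(2.5) + (3)·(-3.5) + (0)·(2.5) + (-2)·(-0.5) + (-3)·(-2.5) + (-2)·(1.5)) / 5 = 5/5 = 1
  s[X_2,X_2] = ((2.5)·(2.5) + (-3.5)·(-3.5) + (2.5)·(2.5) + (-0.5)·(-0.5) + (-2.5)·(-2.5) + (1.5)·(1.5)) / 5 = 33.5/5 = 6.7
  Sample standard deviations s_i = √(s[i,i]):
  s(X_1) = √(8.4) = 2.8983
  s(X_2) = √(6.7) = 2.5884

Step 3 — r_{ij} = s_{ij} / (s_i · s_j):
  r[X_1,X_1] = 1 (diagonal).
  r[X_1,X_2] = 1 / (2.8983 · 2.5884) = 1 / 7.502 = 0.1333
  r[X_2,X_2] = 1 (diagonal).

R is symmetric with unit diagonal. Assembling:

R = [[1, 0.1333],
 [0.1333, 1]]


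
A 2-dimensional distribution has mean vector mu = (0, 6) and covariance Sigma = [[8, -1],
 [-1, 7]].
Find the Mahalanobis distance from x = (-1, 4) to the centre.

Step 1 — centre the observation: (x - mu) = (-1, -2).

Step 2 — invert Sigma. det(Sigma) = 8·7 - (-1)² = 55.
  Sigma^{-1} = (1/det) · [[d, -b], [-b, a]] = [[0.1273, 0.0182],
 [0.0182, 0.1455]].

Step 3 — form the quadratic (x - mu)^T · Sigma^{-1} · (x - mu):
  Sigma^{-1} · (x - mu) = (-0.1636, -0.3091).
  (x - mu)^T · [Sigma^{-1} · (x - mu)] = (-1)·(-0.1636) + (-2)·(-0.3091) = 0.7818.

Step 4 — take square root: d = √(0.7818) ≈ 0.8842.

d(x, mu) = √(0.7818) ≈ 0.8842


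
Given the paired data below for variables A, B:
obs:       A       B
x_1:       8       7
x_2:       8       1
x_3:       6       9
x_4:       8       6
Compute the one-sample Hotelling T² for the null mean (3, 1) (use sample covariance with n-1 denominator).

Step 1 — sample mean vector:
  mean(A) = (8 + 8 + 6 + 8) / 4 = 30/4 = 7.5
  mean(B) = (7 + 1 + 9 + 6) / 4 = 23/4 = 5.75
  x̄ = (7.5, 5.75),  deviation x̄ - mu_0 = (7.5, 5.75) - (3, 1) = (4.5, 4.75).

Step 2 — sample covariance matrix, S[i,j] = (1/(n-1)) · Σ_k (x_{k,i} - mean_i) · (x_{k,j} - mean_j), divisor n-1 = 3:
  S[A,A] = ((0.5)·(0.5) + (0.5)·(0.5) + (-1.5)·(-1.5) + (0.5)·(0.5)) / 3 = 3/3 = 1
  S[A,B] = ((0.5)·(1.25) + (0.5)·(-4.75) + (-1.5)·(3.25) + (0.5)·(0.25)) / 3 = -6.5/3 = -2.1667
  S[B,B] = ((1.25)·(1.25) + (-4.75)·(-4.75) + (3.25)·(3.25) + (0.25)·(0.25)) / 3 = 34.75/3 = 11.5833
  S = [[1, -2.1667],
 [-2.1667, 11.5833]].

Step 3 — invert S. det(S) = 1·11.5833 - (-2.1667)² = 6.8889.
  S^{-1} = (1/det) · [[d, -b], [-b, a]] = [[1.6815, 0.3145],
 [0.3145, 0.1452]].

Step 4 — quadratic form (x̄ - mu_0)^T · S^{-1} · (x̄ - mu_0):
  S^{-1} · (x̄ - mu_0) = (9.0605, 2.1048),
  (x̄ - mu_0)^T · [...] = (4.5)·(9.0605) + (4.75)·(2.1048) = 50.7702.

Step 5 — scale by n: T² = 4 · 50.7702 = 203.0806.

T² ≈ 203.0806


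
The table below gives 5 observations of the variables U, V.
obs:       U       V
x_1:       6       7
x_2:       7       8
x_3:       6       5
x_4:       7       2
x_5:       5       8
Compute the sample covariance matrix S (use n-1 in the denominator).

Step 1 — column means:
  mean(U) = (6 + 7 + 6 + 7 + 5) / 5 = 31/5 = 6.2
  mean(V) = (7 + 8 + 5 + 2 + 8) / 5 = 30/5 = 6

Step 2 — sample covariance S[i,j] = (1/(n-1)) · Σ_k (x_{k,i} - mean_i) · (x_{k,j} - mean_j), with n-1 = 4.
  S[U,U] = ((-0.2)·(-0.2) + (0.8)·(0.8) + (-0.2)·(-0.2) + (0.8)·(0.8) + (-1.2)·(-1.2)) / 4 = 2.8/4 = 0.7
  S[U,V] = ((-0.2)·(1) + (0.8)·(2) + (-0.2)·(-1) + (0.8)·(-4) + (-1.2)·(2)) / 4 = -4/4 = -1
  S[V,V] = ((1)·(1) + (2)·(2) + (-1)·(-1) + (-4)·(-4) + (2)·(2)) / 4 = 26/4 = 6.5

S is symmetric (S[j,i] = S[i,j]). Assembling:

S = [[0.7, -1],
 [-1, 6.5]]


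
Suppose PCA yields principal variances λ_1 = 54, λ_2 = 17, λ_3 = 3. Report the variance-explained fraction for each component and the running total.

Step 1 — total variance = trace(Sigma) = Σ λ_i = 54 + 17 + 3 = 74.

Step 2 — fraction explained by component i = λ_i / Σ λ:
  PC1: 54/74 = 0.7297
  PC2: 17/74 = 0.2297
  PC3: 3/74 = 0.0405

Step 3 — cumulative fraction after k components = (λ_1 + ... + λ_k) / Σ λ:
  k = 1: 54/74 = 0.7297
  k = 2: (54 + 17)/74 = 71/74 = 0.9595
  k = 3: (54 + 17 + 3)/74 = 74/74 = 1

Summary (fraction, with percent):

explained: PC1 0.7297 (72.97%), PC2 0.2297 (22.97%), PC3 0.0405 (4.05%);  cumulative: 0.7297, 0.9595, 1


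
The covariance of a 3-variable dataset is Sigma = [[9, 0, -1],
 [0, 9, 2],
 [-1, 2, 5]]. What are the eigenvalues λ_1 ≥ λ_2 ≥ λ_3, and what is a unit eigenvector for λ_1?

Step 1 — characteristic polynomial p(λ) = det(λI - Sigma) = λ³ - tr·λ² + c_1·λ - det, where tr = trace, c_1 = sum of the principal 2×2 minors, det = det(Sigma):
  tr = 9 + 9 + 5 = 23,
  c_1 = (9·9 - (0)²) + (9·5 - (-1)²) + (9·5 - (2)²) = 81 + 44 + 41 = 166,
  det = 9·(9·5 - (2)²) - (0)·((0)·5 - (2)·(-1)) + (-1)·((0)·(2) - 9·(-1)) = 9·(41) - (0)·(2) + (-1)·(9) = 360.
  So p(λ) = λ³ - 23λ² + 166λ - 360.
Step 2 — look for an integer root (rational root theorem: any rational root is an integer divisor of 360). Testing λ = 4:
  p(4) = 64 - 368 + 664 - 360 = 0  ✓
  Dividing out (λ - 4): p(λ) = (λ - 4)(λ² - 19λ + 90).
Step 3 — remaining eigenvalues from the quadratic λ² - 19λ + 90 = 0:
  Δ = 19² - 4·90 = 361 - 360 = 1,  λ = (19 ± √1)/2 = (19 ± 1)/2 = 10 or 9.
  Sorted: λ_1 = 10,  λ_2 = 9,  λ_3 = 4  (check: sum = 23 = tr ✓).

Step 4 — unit eigenvector for λ_1 = 10: v spans the null space of (Sigma - λ_1 I), whose rows are
  r_1 = (-1, 0, -1),  r_2 = (0, -1, 2),  r_3 = (-1, 2, -5).
  v is orthogonal to every row, so take v ∝ r_1 × r_2 = ((0)·(2) - (-1)·(-1), (-1)·(0) - (-1)·(2), (-1)·(-1) - (0)·(0)) = (-1, 2, 1).
  Rescale (multiply by -1 so the first nonzero entry is positive): u = (1, -2, -1).
  ||u|| = √((1)² + (-2)² + (-1)²) = √(6) ≈ 2.4495,  v_1 = u/||u|| ≈ (0.4082, -0.8165, -0.4082) (||v_1|| = 1).

λ_1 = 10,  λ_2 = 9,  λ_3 = 4;  v_1 ≈ (0.4082, -0.8165, -0.4082)


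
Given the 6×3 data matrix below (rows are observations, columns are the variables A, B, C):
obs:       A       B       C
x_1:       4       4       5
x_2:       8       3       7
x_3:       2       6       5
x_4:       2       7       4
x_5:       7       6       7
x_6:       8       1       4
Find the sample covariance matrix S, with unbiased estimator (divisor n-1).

Step 1 — column means:
  mean(A) = (4 + 8 + 2 + 2 + 7 + 8) / 6 = 31/6 = 5.1667
  mean(B) = (4 + 3 + 6 + 7 + 6 + 1) / 6 = 27/6 = 4.5
  mean(C) = (5 + 7 + 5 + 4 + 7 + 4) / 6 = 32/6 = 5.3333

Step 2 — sample covariance S[i,j] = (1/(n-1)) · Σ_k (x_{k,i} - mean_i) · (x_{k,j} - mean_j), with n-1 = 5.
  S[A,A] = ((-1.1667)·(-1.1667) + (2.8333)·(2.8333) + (-3.1667)·(-3.1667) + (-3.1667)·(-3.1667) + (1.8333)·(1.8333) + (2.8333)·(2.8333)) / 5 = 40.8333/5 = 8.1667
  S[A,B] = ((-1.1667)·(-0.5) + (2.8333)·(-1.5) + (-3.1667)·(1.5) + (-3.1667)·(2.5) + (1.8333)·(1.5) + (2.8333)·(-3.5)) / 5 = -23.5/5 = -4.7
  S[A,C] = ((-1.1667)·(-0.3333) + (2.8333)·(1.6667) + (-3.1667)·(-0.3333) + (-3.1667)·(-1.3333) + (1.8333)·(1.6667) + (2.8333)·(-1.3333)) / 5 = 9.6667/5 = 1.9333
  S[B,B] = ((-0.5)·(-0.5) + (-1.5)·(-1.5) + (1.5)·(1.5) + (2.5)·(2.5) + (1.5)·(1.5) + (-3.5)·(-3.5)) / 5 = 25.5/5 = 5.1
  S[B,C] = ((-0.5)·(-0.3333) + (-1.5)·(1.6667) + (1.5)·(-0.3333) + (2.5)·(-1.3333) + (1.5)·(1.6667) + (-3.5)·(-1.3333)) / 5 = 1/5 = 0.2
  S[C,C] = ((-0.3333)·(-0.3333) + (1.6667)·(1.6667) + (-0.3333)·(-0.3333) + (-1.3333)·(-1.3333) + (1.6667)·(1.6667) + (-1.3333)·(-1.3333)) / 5 = 9.3333/5 = 1.8667

S is symmetric (S[j,i] = S[i,j]). Assembling:

S = [[8.1667, -4.7, 1.9333],
 [-4.7, 5.1, 0.2],
 [1.9333, 0.2, 1.8667]]


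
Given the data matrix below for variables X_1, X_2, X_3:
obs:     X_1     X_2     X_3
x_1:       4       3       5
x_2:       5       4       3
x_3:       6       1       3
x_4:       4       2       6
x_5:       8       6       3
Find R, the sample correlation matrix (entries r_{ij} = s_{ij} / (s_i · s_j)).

Step 1 — column means:
  mean(X_1) = (4 + 5 + 6 + 4 + 8) / 5 = 27/5 = 5.4
  mean(X_2) = (3 + 4 + 1 + 2 + 6) / 5 = 16/5 = 3.2
  mean(X_3) = (5 + 3 + 3 + 6 + 3) / 5 = 20/5 = 4

Step 2 — sample variances and covariances s[i,j] = (1/(n-1)) · Σ_k (x_{k,i} - mean_i) · (x_{k,j} - mean_j), with n-1 = 4:
  s[X_1,X_1] = ((-1.4)·(-1.4) + (-0.4)·(-0.4) + (0.6)·(0.6) + (-1.4)·(-1.4) + (2.6)·(2.6)) / 4 = 11.2/4 = 2.8
  s[X_1,X_2] = ((-1.4)·(-0.2) + (-0.4)·(0.8) + (0.6)·(-2.2) + (-1.4)·(-1.2) + (2.6)·(2.8)) / 4 = 7.6/4 = 1.9
  s[X_1,X_3] = ((-1.4)·(1) + (-0.4)·(-1) + (0.6)·(-1) + (-1.4)·(2) + (2.6)·(-1)) / 4 = -7/4 = -1.75
  s[X_2,X_2] = ((-0.2)·(-0.2) + (0.8)·(0.8) + (-2.2)·(-2.2) + (-1.2)·(-1.2) + (2.8)·(2.8)) / 4 = 14.8/4 = 3.7
  s[X_2,X_3] = ((-0.2)·(1) + (0.8)·(-1) + (-2.2)·(-1) + (-1.2)·(2) + (2.8)·(-1)) / 4 = -4/4 = -1
  s[X_3,X_3] = ((1)·(1) + (-1)·(-1) + (-1)·(-1) + (2)·(2) + (-1)·(-1)) / 4 = 8/4 = 2
  Sample standard deviations s_i = √(s[i,i]):
  s(X_1) = √(2.8) = 1.6733
  s(X_2) = √(3.7) = 1.9235
  s(X_3) = √(2) = 1.4142

Step 3 — r_{ij} = s_{ij} / (s_i · s_j):
  r[X_1,X_1] = 1 (diagonal).
  r[X_1,X_2] = 1.9 / (1.6733 · 1.9235) = 1.9 / 3.2187 = 0.5903
  r[X_1,X_3] = -1.75 / (1.6733 · 1.4142) = -1.75 / 2.3664 = -0.7395
  r[X_2,X_2] = 1 (diagonal).
  r[X_2,X_3] = -1 / (1.9235 · 1.4142) = -1 / 2.7203 = -0.3676
  r[X_3,X_3] = 1 (diagonal).

R is symmetric with unit diagonal. Assembling:

R = [[1, 0.5903, -0.7395],
 [0.5903, 1, -0.3676],
 [-0.7395, -0.3676, 1]]


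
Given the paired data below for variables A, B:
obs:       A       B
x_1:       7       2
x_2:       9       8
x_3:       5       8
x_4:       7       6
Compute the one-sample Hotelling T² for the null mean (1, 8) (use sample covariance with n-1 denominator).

Step 1 — sample mean vector:
  mean(A) = (7 + 9 + 5 + 7) / 4 = 28/4 = 7
  mean(B) = (2 + 8 + 8 + 6) / 4 = 24/4 = 6
  x̄ = (7, 6),  deviation x̄ - mu_0 = (7, 6) - (1, 8) = (6, -2).

Step 2 — sample covariance matrix, S[i,j] = (1/(n-1)) · Σ_k (x_{k,i} - mean_i) · (x_{k,j} - mean_j), divisor n-1 = 3:
  S[A,A] = ((0)·(0) + (2)·(2) + (-2)·(-2) + (0)·(0)) / 3 = 8/3 = 2.6667
  S[A,B] = ((0)·(-4) + (2)·(2) + (-2)·(2) + (0)·(0)) / 3 = 0/3 = 0
  S[B,B] = ((-4)·(-4) + (2)·(2) + (2)·(2) + (0)·(0)) / 3 = 24/3 = 8
  S = [[2.6667, 0],
 [0, 8]].

Step 3 — invert S. det(S) = 2.6667·8 - (0)² = 21.3333.
  S^{-1} = (1/det) · [[d, -b], [-b, a]] = [[0.375, 0],
 [0, 0.125]].

Step 4 — quadratic form (x̄ - mu_0)^T · S^{-1} · (x̄ - mu_0):
  S^{-1} · (x̄ - mu_0) = (2.25, -0.25),
  (x̄ - mu_0)^T · [...] = (6)·(2.25) + (-2)·(-0.25) = 14.

Step 5 — scale by n: T² = 4 · 14 = 56.

T² ≈ 56


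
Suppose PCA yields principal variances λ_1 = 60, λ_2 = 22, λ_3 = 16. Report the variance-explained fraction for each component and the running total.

Step 1 — total variance = trace(Sigma) = Σ λ_i = 60 + 22 + 16 = 98.

Step 2 — fraction explained by component i = λ_i / Σ λ:
  PC1: 60/98 = 0.6122
  PC2: 22/98 = 0.2245
  PC3: 16/98 = 0.1633

Step 3 — cumulative fraction after k components = (λ_1 + ... + λ_k) / Σ λ:
  k = 1: 60/98 = 0.6122
  k = 2: (60 + 22)/98 = 82/98 = 0.8367
  k = 3: (60 + 22 + 16)/98 = 98/98 = 1

Summary (fraction, with percent):

explained: PC1 0.6122 (61.22%), PC2 0.2245 (22.45%), PC3 0.1633 (16.33%);  cumulative: 0.6122, 0.8367, 1


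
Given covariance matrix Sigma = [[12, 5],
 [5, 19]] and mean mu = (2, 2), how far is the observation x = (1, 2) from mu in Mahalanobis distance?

Step 1 — centre the observation: (x - mu) = (-1, 0).

Step 2 — invert Sigma. det(Sigma) = 12·19 - (5)² = 203.
  Sigma^{-1} = (1/det) · [[d, -b], [-b, a]] = [[0.0936, -0.0246],
 [-0.0246, 0.0591]].

Step 3 — form the quadratic (x - mu)^T · Sigma^{-1} · (x - mu):
  Sigma^{-1} · (x - mu) = (-0.0936, 0.0246).
  (x - mu)^T · [Sigma^{-1} · (x - mu)] = (-1)·(-0.0936) + (0)·(0.0246) = 0.0936.

Step 4 — take square root: d = √(0.0936) ≈ 0.3059.

d(x, mu) = √(0.0936) ≈ 0.3059


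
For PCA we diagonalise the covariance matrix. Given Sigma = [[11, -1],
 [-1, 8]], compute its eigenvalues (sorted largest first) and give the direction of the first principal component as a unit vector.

Step 1 — characteristic polynomial of 2×2 Sigma:
  det(Sigma - λI) = λ² - trace · λ + det = 0.
  trace = 11 + 8 = 19, det = 11·8 - (-1)² = 87.
Step 2 — discriminant:
  Δ = trace² - 4·det = 361 - 348 = 13.
Step 3 — eigenvalues:
  λ = (trace ± √Δ)/2 = (19 ± 3.6056)/2,
  λ_1 = 11.3028,  λ_2 = 7.6972.

Step 4 — unit eigenvector for λ_1: solve (Sigma - λ_1 I)v = 0. First row:
  (11 - 11.3028)·v_x + (-1)·v_y = 0, i.e. (-0.3028)·v_x + (-1)·v_y = 0,
  so v ∝ (b, λ_1 - a) = (-1, 0.3028); multiply by -1 so the first entry is positive: u = (1, -0.3028).
  ||u|| = √((1)² + (-0.3028)²) = √(1.0917) ≈ 1.0448,
  v_1 = u/||u|| ≈ (0.9571, -0.2898) (||v_1|| = 1).

λ_1 = 11.3028,  λ_2 = 7.6972;  v_1 ≈ (0.9571, -0.2898)


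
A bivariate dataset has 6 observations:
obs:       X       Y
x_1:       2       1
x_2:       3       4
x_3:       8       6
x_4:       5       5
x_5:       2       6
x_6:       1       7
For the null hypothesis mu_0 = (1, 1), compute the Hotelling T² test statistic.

Step 1 — sample mean vector:
  mean(X) = (2 + 3 + 8 + 5 + 2 + 1) / 6 = 21/6 = 3.5
  mean(Y) = (1 + 4 + 6 + 5 + 6 + 7) / 6 = 29/6 = 4.8333
  x̄ = (3.5, 4.8333),  deviation x̄ - mu_0 = (3.5, 4.8333) - (1, 1) = (2.5, 3.8333).

Step 2 — sample covariance matrix, S[i,j] = (1/(n-1)) · Σ_k (x_{k,i} - mean_i) · (x_{k,j} - mean_j), divisor n-1 = 5:
  S[X,X] = ((-1.5)·(-1.5) + (-0.5)·(-0.5) + (4.5)·(4.5) + (1.5)·(1.5) + (-1.5)·(-1.5) + (-2.5)·(-2.5)) / 5 = 33.5/5 = 6.7
  S[X,Y] = ((-1.5)·(-3.8333) + (-0.5)·(-0.8333) + (4.5)·(1.1667) + (1.5)·(0.1667) + (-1.5)·(1.1667) + (-2.5)·(2.1667)) / 5 = 4.5/5 = 0.9
  S[Y,Y] = ((-3.8333)·(-3.8333) + (-0.8333)·(-0.8333) + (1.1667)·(1.1667) + (0.1667)·(0.1667) + (1.1667)·(1.1667) + (2.1667)·(2.1667)) / 5 = 22.8333/5 = 4.5667
  S = [[6.7, 0.9],
 [0.9, 4.5667]].

Step 3 — invert S. det(S) = 6.7·4.5667 - (0.9)² = 29.7867.
  S^{-1} = (1/det) · [[d, -b], [-b, a]] = [[0.1533, -0.0302],
 [-0.0302, 0.2249]].

Step 4 — quadratic form (x̄ - mu_0)^T · S^{-1} · (x̄ - mu_0):
  S^{-1} · (x̄ - mu_0) = (0.2675, 0.7867),
  (x̄ - mu_0)^T · [...] = (2.5)·(0.2675) + (3.8333)·(0.7867) = 3.6843.

Step 5 — scale by n: T² = 6 · 3.6843 = 22.1061.

T² ≈ 22.1061


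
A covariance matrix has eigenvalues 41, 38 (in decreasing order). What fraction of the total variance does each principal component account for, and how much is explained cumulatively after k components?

Step 1 — total variance = trace(Sigma) = Σ λ_i = 41 + 38 = 79.

Step 2 — fraction explained by component i = λ_i / Σ λ:
  PC1: 41/79 = 0.519
  PC2: 38/79 = 0.481

Step 3 — cumulative fraction after k components = (λ_1 + ... + λ_k) / Σ λ:
  k = 1: 41/79 = 0.519
  k = 2: (41 + 38)/79 = 79/79 = 1

Summary (fraction, with percent):

explained: PC1 0.519 (51.9%), PC2 0.481 (48.1%);  cumulative: 0.519, 1


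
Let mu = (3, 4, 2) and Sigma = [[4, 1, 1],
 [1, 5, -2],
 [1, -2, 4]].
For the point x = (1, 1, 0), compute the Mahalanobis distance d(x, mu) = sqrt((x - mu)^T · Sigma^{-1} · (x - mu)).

Step 1 — centre the observation: (x - mu) = (-2, -3, -2).

Step 2 — invert Sigma (cofactor / det for 3×3, or solve directly):
  Sigma^{-1} = [[0.3137, -0.1176, -0.1373],
 [-0.1176, 0.2941, 0.1765],
 [-0.1373, 0.1765, 0.3725]].

Step 3 — form the quadratic (x - mu)^T · Sigma^{-1} · (x - mu):
  Sigma^{-1} · (x - mu) = (0, -1, -1).
  (x - mu)^T · [Sigma^{-1} · (x - mu)] = (-2)·(0) + (-3)·(-1) + (-2)·(-1) = 5.

Step 4 — take square root: d = √(5) ≈ 2.2361.

d(x, mu) = √(5) ≈ 2.2361


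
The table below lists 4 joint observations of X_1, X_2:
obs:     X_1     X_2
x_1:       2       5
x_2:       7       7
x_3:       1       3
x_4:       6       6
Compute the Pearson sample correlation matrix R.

Step 1 — column means:
  mean(X_1) = (2 + 7 + 1 + 6) / 4 = 16/4 = 4
  mean(X_2) = (5 + 7 + 3 + 6) / 4 = 21/4 = 5.25

Step 2 — sample variances and covariances s[i,j] = (1/(n-1)) · Σ_k (x_{k,i} - mean_i) · (x_{k,j} - mean_j), with n-1 = 3:
  s[X_1,X_1] = ((-2)·(-2) + (3)·(3) + (-3)·(-3) + (2)·(2)) / 3 = 26/3 = 8.6667
  s[X_1,X_2] = ((-2)·(-0.25) + (3)·(1.75) + (-3)·(-2.25) + (2)·(0.75)) / 3 = 14/3 = 4.6667
  s[X_2,X_2] = ((-0.25)·(-0.25) + (1.75)·(1.75) + (-2.25)·(-2.25) + (0.75)·(0.75)) / 3 = 8.75/3 = 2.9167
  Sample standard deviations s_i = √(s[i,i]):
  s(X_1) = √(8.6667) = 2.9439
  s(X_2) = √(2.9167) = 1.7078

Step 3 — r_{ij} = s_{ij} / (s_i · s_j):
  r[X_1,X_1] = 1 (diagonal).
  r[X_1,X_2] = 4.6667 / (2.9439 · 1.7078) = 4.6667 / 5.0277 = 0.9282
  r[X_2,X_2] = 1 (diagonal).

R is symmetric with unit diagonal. Assembling:

R = [[1, 0.9282],
 [0.9282, 1]]


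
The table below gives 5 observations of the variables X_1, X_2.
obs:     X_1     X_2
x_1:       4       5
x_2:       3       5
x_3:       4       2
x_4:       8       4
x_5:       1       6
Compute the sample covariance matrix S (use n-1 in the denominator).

Step 1 — column means:
  mean(X_1) = (4 + 3 + 4 + 8 + 1) / 5 = 20/5 = 4
  mean(X_2) = (5 + 5 + 2 + 4 + 6) / 5 = 22/5 = 4.4

Step 2 — sample covariance S[i,j] = (1/(n-1)) · Σ_k (x_{k,i} - mean_i) · (x_{k,j} - mean_j), with n-1 = 4.
  S[X_1,X_1] = ((0)·(0) + (-1)·(-1) + (0)·(0) + (4)·(4) + (-3)·(-3)) / 4 = 26/4 = 6.5
  S[X_1,X_2] = ((0)·(0.6) + (-1)·(0.6) + (0)·(-2.4) + (4)·(-0.4) + (-3)·(1.6)) / 4 = -7/4 = -1.75
  S[X_2,X_2] = ((0.6)·(0.6) + (0.6)·(0.6) + (-2.4)·(-2.4) + (-0.4)·(-0.4) + (1.6)·(1.6)) / 4 = 9.2/4 = 2.3

S is symmetric (S[j,i] = S[i,j]). Assembling:

S = [[6.5, -1.75],
 [-1.75, 2.3]]


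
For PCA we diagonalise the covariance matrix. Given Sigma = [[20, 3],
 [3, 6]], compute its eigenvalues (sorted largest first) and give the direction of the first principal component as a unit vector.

Step 1 — characteristic polynomial of 2×2 Sigma:
  det(Sigma - λI) = λ² - trace · λ + det = 0.
  trace = 20 + 6 = 26, det = 20·6 - (3)² = 111.
Step 2 — discriminant:
  Δ = trace² - 4·det = 676 - 444 = 232.
Step 3 — eigenvalues:
  λ = (trace ± √Δ)/2 = (26 ± 15.2315)/2,
  λ_1 = 20.6158,  λ_2 = 5.3842.

Step 4 — unit eigenvector for λ_1: solve (Sigma - λ_1 I)v = 0. First row:
  (20 - 20.6158)·v_x + (3)·v_y = 0, i.e. (-0.6158)·v_x + (3)·v_y = 0,
  so v ∝ (b, λ_1 - a) = (3, 0.6158) = u.
  ||u|| = √((3)² + (0.6158)²) = √(9.3792) ≈ 3.0625,
  v_1 = u/||u|| ≈ (0.9796, 0.2011) (||v_1|| = 1).

λ_1 = 20.6158,  λ_2 = 5.3842;  v_1 ≈ (0.9796, 0.2011)


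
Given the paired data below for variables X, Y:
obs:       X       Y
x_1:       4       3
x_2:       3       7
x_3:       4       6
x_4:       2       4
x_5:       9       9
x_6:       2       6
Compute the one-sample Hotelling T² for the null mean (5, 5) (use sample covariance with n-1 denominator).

Step 1 — sample mean vector:
  mean(X) = (4 + 3 + 4 + 2 + 9 + 2) / 6 = 24/6 = 4
  mean(Y) = (3 + 7 + 6 + 4 + 9 + 6) / 6 = 35/6 = 5.8333
  x̄ = (4, 5.8333),  deviation x̄ - mu_0 = (4, 5.8333) - (5, 5) = (-1, 0.8333).

Step 2 — sample covariance matrix, S[i,j] = (1/(n-1)) · Σ_k (x_{k,i} - mean_i) · (x_{k,j} - mean_j), divisor n-1 = 5:
  S[X,X] = ((0)·(0) + (-1)·(-1) + (0)·(0) + (-2)·(-2) + (5)·(5) + (-2)·(-2)) / 5 = 34/5 = 6.8
  S[X,Y] = ((0)·(-2.8333) + (-1)·(1.1667) + (0)·(0.1667) + (-2)·(-1.8333) + (5)·(3.1667) + (-2)·(0.1667)) / 5 = 18/5 = 3.6
  S[Y,Y] = ((-2.8333)·(-2.8333) + (1.1667)·(1.1667) + (0.1667)·(0.1667) + (-1.8333)·(-1.8333) + (3.1667)·(3.1667) + (0.1667)·(0.1667)) / 5 = 22.8333/5 = 4.5667
  S = [[6.8, 3.6],
 [3.6, 4.5667]].

Step 3 — invert S. det(S) = 6.8·4.5667 - (3.6)² = 18.0933.
  S^{-1} = (1/det) · [[d, -b], [-b, a]] = [[0.2524, -0.199],
 [-0.199, 0.3758]].

Step 4 — quadratic form (x̄ - mu_0)^T · S^{-1} · (x̄ - mu_0):
  S^{-1} · (x̄ - mu_0) = (-0.4182, 0.5122),
  (x̄ - mu_0)^T · [...] = (-1)·(-0.4182) + (0.8333)·(0.5122) = 0.845.

Step 5 — scale by n: T² = 6 · 0.845 = 5.07.

T² ≈ 5.07


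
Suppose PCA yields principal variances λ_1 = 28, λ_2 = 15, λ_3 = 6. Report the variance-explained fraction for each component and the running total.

Step 1 — total variance = trace(Sigma) = Σ λ_i = 28 + 15 + 6 = 49.

Step 2 — fraction explained by component i = λ_i / Σ λ:
  PC1: 28/49 = 0.5714
  PC2: 15/49 = 0.3061
  PC3: 6/49 = 0.1224

Step 3 — cumulative fraction after k components = (λ_1 + ... + λ_k) / Σ λ:
  k = 1: 28/49 = 0.5714
  k = 2: (28 + 15)/49 = 43/49 = 0.8776
  k = 3: (28 + 15 + 6)/49 = 49/49 = 1

Summary (fraction, with percent):

explained: PC1 0.5714 (57.14%), PC2 0.3061 (30.61%), PC3 0.1224 (12.24%);  cumulative: 0.5714, 0.8776, 1


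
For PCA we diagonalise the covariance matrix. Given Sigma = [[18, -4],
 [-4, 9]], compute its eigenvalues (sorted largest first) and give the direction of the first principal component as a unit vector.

Step 1 — characteristic polynomial of 2×2 Sigma:
  det(Sigma - λI) = λ² - trace · λ + det = 0.
  trace = 18 + 9 = 27, det = 18·9 - (-4)² = 146.
Step 2 — discriminant:
  Δ = trace² - 4·det = 729 - 584 = 145.
Step 3 — eigenvalues:
  λ = (trace ± √Δ)/2 = (27 ± 12.0416)/2,
  λ_1 = 19.5208,  λ_2 = 7.4792.

Step 4 — unit eigenvector for λ_1: solve (Sigma - λ_1 I)v = 0. First row:
  (18 - 19.5208)·v_x + (-4)·v_y = 0, i.e. (-1.5208)·v_x + (-4)·v_y = 0,
  so v ∝ (b, λ_1 - a) = (-4, 1.5208); multiply by -1 so the first entry is positive: u = (4, -1.5208).
  ||u|| = √((4)² + (-1.5208)²) = √(18.3128) ≈ 4.2793,
  v_1 = u/||u|| ≈ (0.9347, -0.3554) (||v_1|| = 1).

λ_1 = 19.5208,  λ_2 = 7.4792;  v_1 ≈ (0.9347, -0.3554)


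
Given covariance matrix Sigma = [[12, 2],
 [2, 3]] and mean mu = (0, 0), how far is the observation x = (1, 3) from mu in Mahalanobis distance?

Step 1 — centre the observation: (x - mu) = (1, 3).

Step 2 — invert Sigma. det(Sigma) = 12·3 - (2)² = 32.
  Sigma^{-1} = (1/det) · [[d, -b], [-b, a]] = [[0.0938, -0.0625],
 [-0.0625, 0.375]].

Step 3 — form the quadratic (x - mu)^T · Sigma^{-1} · (x - mu):
  Sigma^{-1} · (x - mu) = (-0.0938, 1.0625).
  (x - mu)^T · [Sigma^{-1} · (x - mu)] = (1)·(-0.0938) + (3)·(1.0625) = 3.0938.

Step 4 — take square root: d = √(3.0938) ≈ 1.7589.

d(x, mu) = √(3.0938) ≈ 1.7589


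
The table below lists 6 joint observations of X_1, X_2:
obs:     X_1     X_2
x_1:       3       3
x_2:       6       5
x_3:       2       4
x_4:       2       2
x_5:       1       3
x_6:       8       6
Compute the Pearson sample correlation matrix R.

Step 1 — column means:
  mean(X_1) = (3 + 6 + 2 + 2 + 1 + 8) / 6 = 22/6 = 3.6667
  mean(X_2) = (3 + 5 + 4 + 2 + 3 + 6) / 6 = 23/6 = 3.8333

Step 2 — sample variances and covariances s[i,j] = (1/(n-1)) · Σ_k (x_{k,i} - mean_i) · (x_{k,j} - mean_j), with n-1 = 5:
  s[X_1,X_1] = ((-0.6667)·(-0.6667) + (2.3333)·(2.3333) + (-1.6667)·(-1.6667) + (-1.6667)·(-1.6667) + (-2.6667)·(-2.6667) + (4.3333)·(4.3333)) / 5 = 37.3333/5 = 7.4667
  s[X_1,X_2] = ((-0.6667)·(-0.8333) + (2.3333)·(1.1667) + (-1.6667)·(0.1667) + (-1.6667)·(-1.8333) + (-2.6667)·(-0.8333) + (4.3333)·(2.1667)) / 5 = 17.6667/5 = 3.5333
  s[X_2,X_2] = ((-0.8333)·(-0.8333) + (1.1667)·(1.1667) + (0.1667)·(0.1667) + (-1.8333)·(-1.8333) + (-0.8333)·(-0.8333) + (2.1667)·(2.1667)) / 5 = 10.8333/5 = 2.1667
  Sample standard deviations s_i = √(s[i,i]):
  s(X_1) = √(7.4667) = 2.7325
  s(X_2) = √(2.1667) = 1.472

Step 3 — r_{ij} = s_{ij} / (s_i · s_j):
  r[X_1,X_1] = 1 (diagonal).
  r[X_1,X_2] = 3.5333 / (2.7325 · 1.472) = 3.5333 / 4.0222 = 0.8785
  r[X_2,X_2] = 1 (diagonal).

R is symmetric with unit diagonal. Assembling:

R = [[1, 0.8785],
 [0.8785, 1]]


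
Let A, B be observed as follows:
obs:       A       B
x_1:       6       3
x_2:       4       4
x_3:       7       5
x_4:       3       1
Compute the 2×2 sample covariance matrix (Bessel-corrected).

Step 1 — column means:
  mean(A) = (6 + 4 + 7 + 3) / 4 = 20/4 = 5
  mean(B) = (3 + 4 + 5 + 1) / 4 = 13/4 = 3.25

Step 2 — sample covariance S[i,j] = (1/(n-1)) · Σ_k (x_{k,i} - mean_i) · (x_{k,j} - mean_j), with n-1 = 3.
  S[A,A] = ((1)·(1) + (-1)·(-1) + (2)·(2) + (-2)·(-2)) / 3 = 10/3 = 3.3333
  S[A,B] = ((1)·(-0.25) + (-1)·(0.75) + (2)·(1.75) + (-2)·(-2.25)) / 3 = 7/3 = 2.3333
  S[B,B] = ((-0.25)·(-0.25) + (0.75)·(0.75) + (1.75)·(1.75) + (-2.25)·(-2.25)) / 3 = 8.75/3 = 2.9167

S is symmetric (S[j,i] = S[i,j]). Assembling:

S = [[3.3333, 2.3333],
 [2.3333, 2.9167]]


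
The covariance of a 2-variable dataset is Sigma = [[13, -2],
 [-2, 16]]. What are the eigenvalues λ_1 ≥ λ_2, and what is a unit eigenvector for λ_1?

Step 1 — characteristic polynomial of 2×2 Sigma:
  det(Sigma - λI) = λ² - trace · λ + det = 0.
  trace = 13 + 16 = 29, det = 13·16 - (-2)² = 204.
Step 2 — discriminant:
  Δ = trace² - 4·det = 841 - 816 = 25.
Step 3 — eigenvalues:
  λ = (trace ± √Δ)/2 = (29 ± 5)/2,
  λ_1 = 17,  λ_2 = 12.

Step 4 — unit eigenvector for λ_1: solve (Sigma - λ_1 I)v = 0. First row:
  (13 - 17)·v_x + (-2)·v_y = 0, i.e. (-4)·v_x + (-2)·v_y = 0,
  so v ∝ (b, λ_1 - a) = (-2, 4); multiply by -1 so the first entry is positive: u = (2, -4).
  ||u|| = √((2)² + (-4)²) = √(20) ≈ 4.4721,
  v_1 = u/||u|| ≈ (0.4472, -0.8944) (||v_1|| = 1).

λ_1 = 17,  λ_2 = 12;  v_1 ≈ (0.4472, -0.8944)


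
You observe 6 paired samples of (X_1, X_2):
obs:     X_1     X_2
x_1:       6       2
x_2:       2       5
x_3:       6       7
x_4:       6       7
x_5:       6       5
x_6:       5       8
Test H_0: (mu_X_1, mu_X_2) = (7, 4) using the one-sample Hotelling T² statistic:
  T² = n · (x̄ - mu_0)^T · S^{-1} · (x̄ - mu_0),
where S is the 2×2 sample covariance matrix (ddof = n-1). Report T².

Step 1 — sample mean vector:
  mean(X_1) = (6 + 2 + 6 + 6 + 6 + 5) / 6 = 31/6 = 5.1667
  mean(X_2) = (2 + 5 + 7 + 7 + 5 + 8) / 6 = 34/6 = 5.6667
  x̄ = (5.1667, 5.6667),  deviation x̄ - mu_0 = (5.1667, 5.6667) - (7, 4) = (-1.8333, 1.6667).

Step 2 — sample covariance matrix, S[i,j] = (1/(n-1)) · Σ_k (x_{k,i} - mean_i) · (x_{k,j} - mean_j), divisor n-1 = 5:
  S[X_1,X_1] = ((0.8333)·(0.8333) + (-3.1667)·(-3.1667) + (0.8333)·(0.8333) + (0.8333)·(0.8333) + (0.8333)·(0.8333) + (-0.1667)·(-0.1667)) / 5 = 12.8333/5 = 2.5667
  S[X_1,X_2] = ((0.8333)·(-3.6667) + (-3.1667)·(-0.6667) + (0.8333)·(1.3333) + (0.8333)·(1.3333) + (0.8333)·(-0.6667) + (-0.1667)·(2.3333)) / 5 = 0.3333/5 = 0.0667
  S[X_2,X_2] = ((-3.6667)·(-3.6667) + (-0.6667)·(-0.6667) + (1.3333)·(1.3333) + (1.3333)·(1.3333) + (-0.6667)·(-0.6667) + (2.3333)·(2.3333)) / 5 = 23.3333/5 = 4.6667
  S = [[2.5667, 0.0667],
 [0.0667, 4.6667]].

Step 3 — invert S. det(S) = 2.5667·4.6667 - (0.0667)² = 11.9733.
  S^{-1} = (1/det) · [[d, -b], [-b, a]] = [[0.3898, -0.0056],
 [-0.0056, 0.2144]].

Step 4 — quadratic form (x̄ - mu_0)^T · S^{-1} · (x̄ - mu_0):
  S^{-1} · (x̄ - mu_0) = (-0.7238, 0.3675),
  (x̄ - mu_0)^T · [...] = (-1.8333)·(-0.7238) + (1.6667)·(0.3675) = 1.9395.

Step 5 — scale by n: T² = 6 · 1.9395 = 11.637.

T² ≈ 11.637


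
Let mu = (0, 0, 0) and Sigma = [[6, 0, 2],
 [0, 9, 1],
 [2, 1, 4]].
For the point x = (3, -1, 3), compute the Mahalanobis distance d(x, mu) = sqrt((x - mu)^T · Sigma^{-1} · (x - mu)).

Step 1 — centre the observation: (x - mu) = (3, -1, 3).

Step 2 — invert Sigma (cofactor / det for 3×3, or solve directly):
  Sigma^{-1} = [[0.2011, 0.0115, -0.1034],
 [0.0115, 0.1149, -0.0345],
 [-0.1034, -0.0345, 0.3103]].

Step 3 — form the quadratic (x - mu)^T · Sigma^{-1} · (x - mu):
  Sigma^{-1} · (x - mu) = (0.2816, -0.1839, 0.6552).
  (x - mu)^T · [Sigma^{-1} · (x - mu)] = (3)·(0.2816) + (-1)·(-0.1839) + (3)·(0.6552) = 2.9943.

Step 4 — take square root: d = √(2.9943) ≈ 1.7304.

d(x, mu) = √(2.9943) ≈ 1.7304


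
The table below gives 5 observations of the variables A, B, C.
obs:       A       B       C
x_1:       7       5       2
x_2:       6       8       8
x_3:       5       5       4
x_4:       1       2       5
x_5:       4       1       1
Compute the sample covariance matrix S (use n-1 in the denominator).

Step 1 — column means:
  mean(A) = (7 + 6 + 5 + 1 + 4) / 5 = 23/5 = 4.6
  mean(B) = (5 + 8 + 5 + 2 + 1) / 5 = 21/5 = 4.2
  mean(C) = (2 + 8 + 4 + 5 + 1) / 5 = 20/5 = 4

Step 2 — sample covariance S[i,j] = (1/(n-1)) · Σ_k (x_{k,i} - mean_i) · (x_{k,j} - mean_j), with n-1 = 4.
  S[A,A] = ((2.4)·(2.4) + (1.4)·(1.4) + (0.4)·(0.4) + (-3.6)·(-3.6) + (-0.6)·(-0.6)) / 4 = 21.2/4 = 5.3
  S[A,B] = ((2.4)·(0.8) + (1.4)·(3.8) + (0.4)·(0.8) + (-3.6)·(-2.2) + (-0.6)·(-3.2)) / 4 = 17.4/4 = 4.35
  S[A,C] = ((2.4)·(-2) + (1.4)·(4) + (0.4)·(0) + (-3.6)·(1) + (-0.6)·(-3)) / 4 = -1/4 = -0.25
  S[B,B] = ((0.8)·(0.8) + (3.8)·(3.8) + (0.8)·(0.8) + (-2.2)·(-2.2) + (-3.2)·(-3.2)) / 4 = 30.8/4 = 7.7
  S[B,C] = ((0.8)·(-2) + (3.8)·(4) + (0.8)·(0) + (-2.2)·(1) + (-3.2)·(-3)) / 4 = 21/4 = 5.25
  S[C,C] = ((-2)·(-2) + (4)·(4) + (0)·(0) + (1)·(1) + (-3)·(-3)) / 4 = 30/4 = 7.5

S is symmetric (S[j,i] = S[i,j]). Assembling:

S = [[5.3, 4.35, -0.25],
 [4.35, 7.7, 5.25],
 [-0.25, 5.25, 7.5]]


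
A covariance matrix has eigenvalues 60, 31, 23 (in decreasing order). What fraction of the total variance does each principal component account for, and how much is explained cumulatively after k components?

Step 1 — total variance = trace(Sigma) = Σ λ_i = 60 + 31 + 23 = 114.

Step 2 — fraction explained by component i = λ_i / Σ λ:
  PC1: 60/114 = 0.5263
  PC2: 31/114 = 0.2719
  PC3: 23/114 = 0.2018

Step 3 — cumulative fraction after k components = (λ_1 + ... + λ_k) / Σ λ:
  k = 1: 60/114 = 0.5263
  k = 2: (60 + 31)/114 = 91/114 = 0.7982
  k = 3: (60 + 31 + 23)/114 = 114/114 = 1

Summary (fraction, with percent):

explained: PC1 0.5263 (52.63%), PC2 0.2719 (27.19%), PC3 0.2018 (20.18%);  cumulative: 0.5263, 0.7982, 1


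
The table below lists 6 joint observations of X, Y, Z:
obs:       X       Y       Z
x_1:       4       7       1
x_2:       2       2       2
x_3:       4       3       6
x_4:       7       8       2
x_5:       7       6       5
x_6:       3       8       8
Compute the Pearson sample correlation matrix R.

Step 1 — column means:
  mean(X) = (4 + 2 + 4 + 7 + 7 + 3) / 6 = 27/6 = 4.5
  mean(Y) = (7 + 2 + 3 + 8 + 6 + 8) / 6 = 34/6 = 5.6667
  mean(Z) = (1 + 2 + 6 + 2 + 5 + 8) / 6 = 24/6 = 4

Step 2 — sample variances and covariances s[i,j] = (1/(n-1)) · Σ_k (x_{k,i} - mean_i) · (x_{k,j} - mean_j), with n-1 = 5:
  s[X,X] = ((-0.5)·(-0.5) + (-2.5)·(-2.5) + (-0.5)·(-0.5) + (2.5)·(2.5) + (2.5)·(2.5) + (-1.5)·(-1.5)) / 5 = 21.5/5 = 4.3
  s[X,Y] = ((-0.5)·(1.3333) + (-2.5)·(-3.6667) + (-0.5)·(-2.6667) + (2.5)·(2.3333) + (2.5)·(0.3333) + (-1.5)·(2.3333)) / 5 = 13/5 = 2.6
  s[X,Z] = ((-0.5)·(-3) + (-2.5)·(-2) + (-0.5)·(2) + (2.5)·(-2) + (2.5)·(1) + (-1.5)·(4)) / 5 = -3/5 = -0.6
  s[Y,Y] = ((1.3333)·(1.3333) + (-3.6667)·(-3.6667) + (-2.6667)·(-2.6667) + (2.3333)·(2.3333) + (0.3333)·(0.3333) + (2.3333)·(2.3333)) / 5 = 33.3333/5 = 6.6667
  s[Y,Z] = ((1.3333)·(-3) + (-3.6667)·(-2) + (-2.6667)·(2) + (2.3333)·(-2) + (0.3333)·(1) + (2.3333)·(4)) / 5 = 3/5 = 0.6
  s[Z,Z] = ((-3)·(-3) + (-2)·(-2) + (2)·(2) + (-2)·(-2) + (1)·(1) + (4)·(4)) / 5 = 38/5 = 7.6
  Sample standard deviations s_i = √(s[i,i]):
  s(X) = √(4.3) = 2.0736
  s(Y) = √(6.6667) = 2.582
  s(Z) = √(7.6) = 2.7568

Step 3 — r_{ij} = s_{ij} / (s_i · s_j):
  r[X,X] = 1 (diagonal).
  r[X,Y] = 2.6 / (2.0736 · 2.582) = 2.6 / 5.3541 = 0.4856
  r[X,Z] = -0.6 / (2.0736 · 2.7568) = -0.6 / 5.7166 = -0.105
  r[Y,Y] = 1 (diagonal).
  r[Y,Z] = 0.6 / (2.582 · 2.7568) = 0.6 / 7.1181 = 0.0843
  r[Z,Z] = 1 (diagonal).

R is symmetric with unit diagonal. Assembling:

R = [[1, 0.4856, -0.105],
 [0.4856, 1, 0.0843],
 [-0.105, 0.0843, 1]]
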